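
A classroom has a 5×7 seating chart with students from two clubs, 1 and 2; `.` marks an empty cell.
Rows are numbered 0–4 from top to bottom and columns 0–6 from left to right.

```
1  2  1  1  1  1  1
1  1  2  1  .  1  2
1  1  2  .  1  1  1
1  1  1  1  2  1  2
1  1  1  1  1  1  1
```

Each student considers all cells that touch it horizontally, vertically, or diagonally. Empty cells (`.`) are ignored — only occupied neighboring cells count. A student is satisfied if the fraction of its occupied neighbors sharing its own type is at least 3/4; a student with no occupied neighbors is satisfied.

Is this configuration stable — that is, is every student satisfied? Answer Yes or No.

(0,0)1 2/3 unhappy
(0,1)2 1/5 unhappy
(0,2)1 3/5 unhappy
(0,3)1 3/4 ok
(0,4)1 4/4 ok
(0,5)1 3/4 ok
(0,6)1 2/3 unhappy
(1,0)1 4/5 ok
(1,1)1 5/8 unhappy
(1,2)2 2/7 unhappy
(1,3)1 4/6 unhappy
(1,5)1 6/7 ok
(1,6)2 0/5 unhappy
(2,0)1 5/5 ok
(2,1)1 6/8 ok
(2,2)2 1/7 unhappy
(2,4)1 5/6 ok
(2,5)1 4/7 unhappy
(2,6)1 3/5 unhappy
(3,0)1 5/5 ok
(3,1)1 7/8 ok
(3,2)1 6/7 ok
(3,3)1 5/7 unhappy
(3,4)2 0/7 unhappy
(3,5)1 6/8 ok
(3,6)2 0/5 unhappy
(4,0)1 3/3 ok
(4,1)1 5/5 ok
(4,2)1 5/5 ok
(4,3)1 4/5 ok
(4,4)1 4/5 ok
(4,5)1 3/5 unhappy
(4,6)1 2/3 unhappy
For instance (0,0) has only 2/3 same-type neighbors, below 3/4.

No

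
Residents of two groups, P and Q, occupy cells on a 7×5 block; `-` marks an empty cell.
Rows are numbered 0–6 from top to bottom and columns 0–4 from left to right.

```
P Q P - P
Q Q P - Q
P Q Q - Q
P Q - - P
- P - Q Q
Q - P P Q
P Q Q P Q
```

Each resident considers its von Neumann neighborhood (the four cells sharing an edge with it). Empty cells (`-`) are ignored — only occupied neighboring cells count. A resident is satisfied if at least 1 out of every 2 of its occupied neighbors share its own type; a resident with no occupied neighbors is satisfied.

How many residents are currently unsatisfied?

13

Row 0: (0,0)P 0/2 unhappy · (0,1)Q 1/3 unhappy · (0,2)P 1/2 ok · (0,4)P 0/1 unhappy
Row 1: (1,0)Q 1/3 unhappy · (1,1)Q 3/4 ok · (1,2)P 1/3 unhappy · (1,4)Q 1/2 ok
Row 2: (2,0)P 1/3 unhappy · (2,1)Q 3/4 ok · (2,2)Q 1/2 ok · (2,4)Q 1/2 ok
Row 3: (3,0)P 1/2 ok · (3,1)Q 1/3 unhappy · (3,4)P 0/2 unhappy
Row 4: (4,1)P 0/1 unhappy · (4,3)Q 1/2 ok · (4,4)Q 2/3 ok
Row 5: (5,0)Q 0/1 unhappy · (5,2)P 1/2 ok · (5,3)P 2/4 ok · (5,4)Q 2/3 ok
Row 6: (6,0)P 0/2 unhappy · (6,1)Q 1/2 ok · (6,2)Q 1/3 unhappy · (6,3)P 1/3 unhappy · (6,4)Q 1/2 ok
Unsatisfied: (0,0), (0,1), (0,4), (1,0), (1,2), (2,0), (3,1), (3,4), (4,1), (5,0), (6,0), (6,2), (6,3) — 13 in total.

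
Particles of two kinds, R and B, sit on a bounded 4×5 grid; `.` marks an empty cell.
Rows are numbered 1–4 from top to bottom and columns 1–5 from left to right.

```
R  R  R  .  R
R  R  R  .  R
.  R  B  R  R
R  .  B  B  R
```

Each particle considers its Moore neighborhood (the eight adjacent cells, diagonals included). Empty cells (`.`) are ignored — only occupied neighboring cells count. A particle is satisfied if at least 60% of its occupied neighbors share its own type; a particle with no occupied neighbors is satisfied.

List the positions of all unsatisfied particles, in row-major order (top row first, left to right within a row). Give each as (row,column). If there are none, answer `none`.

(3,3), (3,4), (4,3), (4,4)

Row 1: (1,1)R 3/3 ok · (1,2)R 5/5 ok · (1,3)R 3/3 ok · (1,5)R 1/1 ok
Row 2: (2,1)R 4/4 ok · (2,2)R 6/7 ok · (2,3)R 5/6 ok · (2,5)R 3/3 ok
Row 3: (3,2)R 4/6 ok · (3,3)B 2/6 unhappy · (3,4)R 4/7 unhappy · (3,5)R 3/4 ok
Row 4: (4,1)R 1/1 ok · (4,3)B 2/4 unhappy · (4,4)B 2/5 unhappy · (4,5)R 2/3 ok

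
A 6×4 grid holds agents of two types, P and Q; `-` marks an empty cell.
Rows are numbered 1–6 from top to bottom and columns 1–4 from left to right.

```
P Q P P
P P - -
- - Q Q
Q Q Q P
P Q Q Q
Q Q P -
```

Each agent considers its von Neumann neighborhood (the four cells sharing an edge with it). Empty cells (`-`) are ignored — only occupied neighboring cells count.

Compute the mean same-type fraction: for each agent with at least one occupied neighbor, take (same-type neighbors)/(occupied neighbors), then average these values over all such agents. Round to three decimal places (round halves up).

0.548

Row 1: (1,1)P 1/2 · (1,2)Q 0/3 · (1,3)P 1/2 · (1,4)P 1/1
Row 2: (2,1)P 2/2 · (2,2)P 1/2
Row 3: (3,3)Q 2/2 · (3,4)Q 1/2
Row 4: (4,1)Q 1/2 · (4,2)Q 3/3 · (4,3)Q 3/4 · (4,4)P 0/3
Row 5: (5,1)P 0/3 · (5,2)Q 3/4 · (5,3)Q 3/4 · (5,4)Q 1/2
Row 6: (6,1)Q 1/2 · (6,2)Q 2/3 · (6,3)P 0/2
Sum over 19 agents: 1/2 + 0/3 + 1/2 + 1/1 + 2/2 + 1/2 + 2/2 + 1/2 + 1/2 + 3/3 + 3/4 + 0/3 + 0/3 + 3/4 + 3/4 + 1/2 + 1/2 + 2/3 + 0/2 = 125/12; mean = 125/12 ÷ 19 = 125/228 = 0.548245… → 0.548.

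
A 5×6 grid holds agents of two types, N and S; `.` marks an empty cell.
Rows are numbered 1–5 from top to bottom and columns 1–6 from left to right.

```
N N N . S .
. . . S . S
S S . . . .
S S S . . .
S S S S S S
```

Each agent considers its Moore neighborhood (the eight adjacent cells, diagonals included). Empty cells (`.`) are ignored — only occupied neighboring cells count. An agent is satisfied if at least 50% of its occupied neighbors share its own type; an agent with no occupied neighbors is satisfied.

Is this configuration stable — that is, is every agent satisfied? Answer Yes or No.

Row 1: (1,1)N 1/1 satisfied · (1,2)N 2/2 satisfied · (1,3)N 1/2 satisfied · (1,5)S 2/2 satisfied
Row 2: (2,4)S 1/2 satisfied · (2,6)S 1/1 satisfied
Row 3: (3,1)S 3/3 satisfied · (3,2)S 4/4 satisfied
Row 4: (4,1)S 5/5 satisfied · (4,2)S 7/7 satisfied · (4,3)S 5/5 satisfied
Row 5: (5,1)S 3/3 satisfied · (5,2)S 5/5 satisfied · (5,3)S 4/4 satisfied · (5,4)S 3/3 satisfied · (5,5)S 2/2 satisfied · (5,6)S 1/1 satisfied
All meet the threshold, so the configuration is stable.

Yes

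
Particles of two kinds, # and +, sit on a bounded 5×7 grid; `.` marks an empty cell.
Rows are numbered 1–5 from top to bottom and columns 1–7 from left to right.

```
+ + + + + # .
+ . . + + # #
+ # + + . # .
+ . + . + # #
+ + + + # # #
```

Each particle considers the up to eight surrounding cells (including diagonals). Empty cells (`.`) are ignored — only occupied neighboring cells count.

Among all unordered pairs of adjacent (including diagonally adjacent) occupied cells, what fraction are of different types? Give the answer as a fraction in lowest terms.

1/4

Scan each occupied cell's neighbors to the right and below (and the two forward diagonals) so each pair is counted once.
Row 1: +(1,1)–+(1,2)= +(1,1)–+(2,1)= +(1,2)–+(1,3)= +(1,2)–+(2,1)= +(1,3)–+(1,4)= +(1,3)–+(2,4)= +(1,4)–+(1,5)= +(1,4)–+(2,4)= +(1,4)–+(2,5)= +(1,5)–#(1,6)≠ +(1,5)–+(2,5)= +(1,5)–#(2,6)≠ +(1,5)–+(2,4)= #(1,6)–#(2,6)= #(1,6)–#(2,7)= #(1,6)–+(2,5)≠  → 3/16 unlike.
Row 2: +(2,1)–+(3,1)= +(2,1)–#(3,2)≠ +(2,4)–+(2,5)= +(2,4)–+(3,4)= +(2,4)–+(3,3)= +(2,5)–#(2,6)≠ +(2,5)–#(3,6)≠ +(2,5)–+(3,4)= #(2,6)–#(2,7)= #(2,6)–#(3,6)= #(2,7)–#(3,6)=  → 3/11 unlike.
Row 3: +(3,1)–#(3,2)≠ +(3,1)–+(4,1)= #(3,2)–+(3,3)≠ #(3,2)–+(4,3)≠ #(3,2)–+(4,1)≠ +(3,3)–+(3,4)= +(3,3)–+(4,3)= +(3,4)–+(4,5)= +(3,4)–+(4,3)= #(3,6)–#(4,6)= #(3,6)–#(4,7)= #(3,6)–+(4,5)≠  → 5/12 unlike.
Row 4: +(4,1)–+(5,1)= +(4,1)–+(5,2)= +(4,3)–+(5,3)= +(4,3)–+(5,4)= +(4,3)–+(5,2)= +(4,5)–#(4,6)≠ +(4,5)–#(5,5)≠ +(4,5)–#(5,6)≠ +(4,5)–+(5,4)= #(4,6)–#(4,7)= #(4,6)–#(5,6)= #(4,6)–#(5,7)= #(4,6)–#(5,5)= #(4,7)–#(5,7)= #(4,7)–#(5,6)=  → 3/15 unlike.
Row 5: +(5,1)–+(5,2)= +(5,2)–+(5,3)= +(5,3)–+(5,4)= +(5,4)–#(5,5)≠ #(5,5)–#(5,6)= #(5,6)–#(5,7)=  → 1/6 unlike.
Total adjacent occupied pairs: 60; unlike-type pairs: 15.
15/60 reduces to 1/4.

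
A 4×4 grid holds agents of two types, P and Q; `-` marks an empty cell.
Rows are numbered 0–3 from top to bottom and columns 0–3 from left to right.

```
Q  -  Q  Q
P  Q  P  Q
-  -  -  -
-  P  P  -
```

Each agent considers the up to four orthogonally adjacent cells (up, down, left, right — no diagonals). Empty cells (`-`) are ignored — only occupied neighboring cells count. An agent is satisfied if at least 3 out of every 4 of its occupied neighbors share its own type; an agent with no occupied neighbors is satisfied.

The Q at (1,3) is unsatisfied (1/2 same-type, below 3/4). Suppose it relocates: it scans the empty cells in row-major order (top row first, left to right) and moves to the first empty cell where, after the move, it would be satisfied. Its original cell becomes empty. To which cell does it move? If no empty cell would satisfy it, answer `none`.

Vacating (1,3). Empty cells in order:
  (0,1): 3/3 same-type → satisfied — stop here.

(0,1)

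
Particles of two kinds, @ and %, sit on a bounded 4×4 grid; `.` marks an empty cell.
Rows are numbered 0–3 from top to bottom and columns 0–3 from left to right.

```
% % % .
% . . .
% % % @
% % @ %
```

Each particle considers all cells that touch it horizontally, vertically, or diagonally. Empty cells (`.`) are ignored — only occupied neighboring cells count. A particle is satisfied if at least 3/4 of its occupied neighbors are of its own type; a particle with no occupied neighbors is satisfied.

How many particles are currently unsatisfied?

4

Row 0: (0,0)% 2/2 ✓ · (0,1)% 3/3 ✓ · (0,2)% 1/1 ✓
Row 1: (1,0)% 4/4 ✓
Row 2: (2,0)% 4/4 ✓ · (2,1)% 5/6 ✓ · (2,2)% 3/5 ✗ · (2,3)@ 1/3 ✗
Row 3: (3,0)% 3/3 ✓ · (3,1)% 4/5 ✓ · (3,2)@ 1/5 ✗ · (3,3)% 1/3 ✗
Unsatisfied: (2,2), (2,3), (3,2), (3,3) — 4 in total.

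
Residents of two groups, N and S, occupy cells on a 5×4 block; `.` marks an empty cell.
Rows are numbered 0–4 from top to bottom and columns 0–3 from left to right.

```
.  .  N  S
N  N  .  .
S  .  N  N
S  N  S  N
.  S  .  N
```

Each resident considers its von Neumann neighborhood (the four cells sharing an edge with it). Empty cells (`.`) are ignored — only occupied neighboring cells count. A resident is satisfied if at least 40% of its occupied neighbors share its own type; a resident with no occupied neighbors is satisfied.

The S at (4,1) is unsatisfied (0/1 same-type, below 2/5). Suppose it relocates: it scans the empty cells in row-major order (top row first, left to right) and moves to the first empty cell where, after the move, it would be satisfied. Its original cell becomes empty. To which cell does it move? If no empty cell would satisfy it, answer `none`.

Vacating (4,1). Empty cells in order:
  (0,0): 0/1 same-type → still unsatisfied.
  (0,1): 0/2 same-type → still unsatisfied.
  (1,2): 0/3 same-type → still unsatisfied.
  (1,3): 1/2 same-type → satisfied — stop here.

(1,3)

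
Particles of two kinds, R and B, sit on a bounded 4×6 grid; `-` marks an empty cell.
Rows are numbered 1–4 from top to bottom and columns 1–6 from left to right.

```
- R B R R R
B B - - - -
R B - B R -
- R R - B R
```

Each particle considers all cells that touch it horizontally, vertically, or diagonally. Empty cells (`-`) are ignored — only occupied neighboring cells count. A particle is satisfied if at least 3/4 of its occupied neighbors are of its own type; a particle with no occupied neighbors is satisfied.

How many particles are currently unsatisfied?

Row 1: (1,2)R 0/3 unhappy · (1,3)B 1/3 unhappy · (1,4)R 1/2 unhappy · (1,5)R 2/2 ok · (1,6)R 1/1 ok
Row 2: (2,1)B 2/4 unhappy · (2,2)B 3/5 unhappy
Row 3: (3,1)R 1/4 unhappy · (3,2)B 2/5 unhappy · (3,4)B 1/3 unhappy · (3,5)R 1/3 unhappy
Row 4: (4,2)R 2/3 unhappy · (4,3)R 1/3 unhappy · (4,5)B 1/3 unhappy · (4,6)R 1/2 unhappy
Unsatisfied: (1,2), (1,3), (1,4), (2,1), (2,2), (3,1), (3,2), (3,4), (3,5), (4,2), (4,3), (4,5), (4,6) — 13 in total.

13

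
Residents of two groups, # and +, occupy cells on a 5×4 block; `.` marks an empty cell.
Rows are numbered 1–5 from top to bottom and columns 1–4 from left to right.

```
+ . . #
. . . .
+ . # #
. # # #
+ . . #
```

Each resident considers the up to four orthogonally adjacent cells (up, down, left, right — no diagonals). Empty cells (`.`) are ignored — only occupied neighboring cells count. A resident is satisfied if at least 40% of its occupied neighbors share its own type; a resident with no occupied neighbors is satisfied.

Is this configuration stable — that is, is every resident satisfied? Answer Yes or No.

Yes

Row 1: (1,1)+ 0/0 ok · (1,4)# 0/0 ok
Row 3: (3,1)+ 0/0 ok · (3,3)# 2/2 ok · (3,4)# 2/2 ok
Row 4: (4,2)# 1/1 ok · (4,3)# 3/3 ok · (4,4)# 3/3 ok
Row 5: (5,1)+ 0/0 ok · (5,4)# 1/1 ok
All meet the threshold, so the configuration is stable.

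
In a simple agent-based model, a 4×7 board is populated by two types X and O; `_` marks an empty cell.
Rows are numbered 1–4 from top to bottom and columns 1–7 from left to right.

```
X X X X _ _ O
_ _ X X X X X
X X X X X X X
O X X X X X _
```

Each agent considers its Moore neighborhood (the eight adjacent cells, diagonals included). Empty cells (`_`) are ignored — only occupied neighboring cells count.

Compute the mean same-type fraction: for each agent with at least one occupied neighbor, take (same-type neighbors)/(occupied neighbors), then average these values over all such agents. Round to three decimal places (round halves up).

0.864

(1,1)X 1/1
(1,2)X 3/3
(1,3)X 4/4
(1,4)X 4/4
(1,7)O 0/2
(2,3)X 7/7
(2,4)X 7/7
(2,5)X 6/6
(2,6)X 5/6
(2,7)X 3/4
(3,1)X 2/3
(3,2)X 5/6
(3,3)X 7/7
(3,4)X 8/8
(3,5)X 8/8
(3,6)X 7/7
(3,7)X 4/4
(4,1)O 0/3
(4,2)X 4/5
(4,3)X 5/5
(4,4)X 5/5
(4,5)X 5/5
(4,6)X 4/4
Sum over 23 agents: 1/1 + 3/3 + 4/4 + 4/4 + 0/2 + 7/7 + 7/7 + 6/6 + 5/6 + 3/4 + 2/3 + 5/6 + 7/7 + 8/8 + 8/8 + 7/7 + 4/4 + 0/3 + 4/5 + 5/5 + 5/5 + 5/5 + 4/4 = 1193/60; mean = 1193/60 ÷ 23 = 1193/1380 = 0.864492… → 0.864.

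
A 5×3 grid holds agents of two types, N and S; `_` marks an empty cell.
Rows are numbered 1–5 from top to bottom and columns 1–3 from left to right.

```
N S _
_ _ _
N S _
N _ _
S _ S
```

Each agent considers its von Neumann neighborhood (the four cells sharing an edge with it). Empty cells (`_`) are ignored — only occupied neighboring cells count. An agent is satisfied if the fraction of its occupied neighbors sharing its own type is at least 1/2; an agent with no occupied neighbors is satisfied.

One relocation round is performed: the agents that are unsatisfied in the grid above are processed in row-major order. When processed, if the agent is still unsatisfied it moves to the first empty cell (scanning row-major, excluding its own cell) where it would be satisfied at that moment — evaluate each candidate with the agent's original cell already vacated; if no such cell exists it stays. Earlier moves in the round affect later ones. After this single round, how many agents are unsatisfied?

0

Initially unsatisfied (in order): (1,1), (1,2), (3,2), (5,1).
  (1,1) → (2,1).
  (1,2): now satisfied by earlier moves; stays.
  (3,2) → (1,1).
  (5,1) → (1,3).
Resulting grid:
S S S
N _ _
N _ _
N _ _
_ _ S
All satisfied now.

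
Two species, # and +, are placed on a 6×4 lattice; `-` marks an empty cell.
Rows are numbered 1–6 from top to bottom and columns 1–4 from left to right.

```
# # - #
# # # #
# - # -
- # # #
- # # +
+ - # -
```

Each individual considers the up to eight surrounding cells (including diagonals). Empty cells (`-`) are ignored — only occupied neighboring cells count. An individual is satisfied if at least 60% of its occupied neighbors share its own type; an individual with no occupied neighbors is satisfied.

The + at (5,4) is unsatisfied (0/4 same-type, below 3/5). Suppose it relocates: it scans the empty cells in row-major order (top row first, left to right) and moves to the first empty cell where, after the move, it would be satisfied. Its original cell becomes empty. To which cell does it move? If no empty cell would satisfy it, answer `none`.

Vacating (5,4). Empty cells in order:
  (1,3): 0/5 same-type → still unsatisfied.
  (3,2): 0/7 same-type → still unsatisfied.
  (3,4): 0/5 same-type → still unsatisfied.
  (4,1): 0/3 same-type → still unsatisfied.
  (5,1): 1/3 same-type → still unsatisfied.
  (6,2): 1/4 same-type → still unsatisfied.
  (6,4): 0/2 same-type → still unsatisfied.

none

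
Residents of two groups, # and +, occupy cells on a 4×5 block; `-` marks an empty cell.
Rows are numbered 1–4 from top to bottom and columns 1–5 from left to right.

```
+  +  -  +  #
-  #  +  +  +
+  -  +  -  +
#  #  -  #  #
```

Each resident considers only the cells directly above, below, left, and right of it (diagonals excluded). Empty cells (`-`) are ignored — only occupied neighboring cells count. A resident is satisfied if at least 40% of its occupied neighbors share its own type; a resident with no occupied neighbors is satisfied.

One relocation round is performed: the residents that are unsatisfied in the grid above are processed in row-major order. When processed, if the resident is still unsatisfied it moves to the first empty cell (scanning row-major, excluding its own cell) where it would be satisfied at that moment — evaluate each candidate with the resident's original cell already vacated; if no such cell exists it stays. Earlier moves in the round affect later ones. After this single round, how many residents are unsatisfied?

Initially unsatisfied (in order): (1,5), (2,2), (3,1).
  (1,5) → (3,2).
  (2,2) → (4,3).
  (3,1) → (1,3).
Resulting grid:
+ + + + -
- - + + +
- # + - +
# # # # #
Unsatisfied now: (3,3).

1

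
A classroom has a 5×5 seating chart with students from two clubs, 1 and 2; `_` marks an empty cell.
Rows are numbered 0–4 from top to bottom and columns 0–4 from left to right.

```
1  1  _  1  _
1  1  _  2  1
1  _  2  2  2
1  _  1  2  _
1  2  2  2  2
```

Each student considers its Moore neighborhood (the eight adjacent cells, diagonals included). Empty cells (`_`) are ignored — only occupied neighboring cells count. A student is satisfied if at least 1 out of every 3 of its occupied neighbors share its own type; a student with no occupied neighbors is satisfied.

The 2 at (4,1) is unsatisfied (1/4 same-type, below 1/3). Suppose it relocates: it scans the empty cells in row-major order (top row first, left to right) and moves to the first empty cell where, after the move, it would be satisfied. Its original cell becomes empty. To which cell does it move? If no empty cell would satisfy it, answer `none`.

Vacating (4,1). Empty cells in order:
  (0,2): 1/4 same-type → still unsatisfied.
  (0,4): 1/3 same-type → satisfied — stop here.

(0,4)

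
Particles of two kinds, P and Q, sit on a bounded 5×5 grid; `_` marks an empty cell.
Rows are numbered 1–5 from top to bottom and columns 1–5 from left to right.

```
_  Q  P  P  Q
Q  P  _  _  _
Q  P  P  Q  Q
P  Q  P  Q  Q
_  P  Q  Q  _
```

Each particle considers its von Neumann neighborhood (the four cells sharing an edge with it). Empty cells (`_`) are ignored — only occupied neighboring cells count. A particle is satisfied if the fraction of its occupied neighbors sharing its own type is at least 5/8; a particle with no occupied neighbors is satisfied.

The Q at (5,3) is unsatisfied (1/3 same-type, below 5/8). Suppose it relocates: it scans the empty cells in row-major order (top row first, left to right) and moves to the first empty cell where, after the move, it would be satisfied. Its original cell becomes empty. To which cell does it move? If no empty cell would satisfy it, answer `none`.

Vacating (5,3). Empty cells in order:
  (1,1): 2/2 same-type → satisfied — stop here.

(1,1)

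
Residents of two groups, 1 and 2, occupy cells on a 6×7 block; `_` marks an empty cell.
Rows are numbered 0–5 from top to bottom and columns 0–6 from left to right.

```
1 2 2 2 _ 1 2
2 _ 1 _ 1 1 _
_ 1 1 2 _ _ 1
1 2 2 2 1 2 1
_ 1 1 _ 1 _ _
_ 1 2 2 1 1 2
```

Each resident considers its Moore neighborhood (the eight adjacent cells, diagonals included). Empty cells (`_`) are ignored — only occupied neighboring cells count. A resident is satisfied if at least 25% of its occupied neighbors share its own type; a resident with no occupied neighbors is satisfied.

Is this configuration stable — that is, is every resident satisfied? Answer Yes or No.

Row 0: (0,0)1 0/2 not · (0,1)2 2/4 satisfied · (0,2)2 2/3 satisfied · (0,3)2 1/3 satisfied · (0,5)1 2/3 satisfied · (0,6)2 0/2 not
Row 1: (1,0)2 1/3 satisfied · (1,2)1 2/6 satisfied · (1,4)1 2/4 satisfied · (1,5)1 3/4 satisfied
Row 2: (2,1)1 3/6 satisfied · (2,2)1 2/6 satisfied · (2,3)2 2/6 satisfied · (2,6)1 2/3 satisfied
Row 3: (3,0)1 2/3 satisfied · (3,1)2 1/6 not · (3,2)2 3/7 satisfied · (3,3)2 2/6 satisfied · (3,4)1 1/4 satisfied · (3,5)2 0/4 not · (3,6)1 1/2 satisfied
Row 4: (4,1)1 3/6 satisfied · (4,2)1 2/7 satisfied · (4,4)1 3/6 satisfied
Row 5: (5,1)1 2/3 satisfied · (5,2)2 1/4 satisfied · (5,3)2 1/4 satisfied · (5,4)1 2/3 satisfied · (5,5)1 2/3 satisfied · (5,6)2 0/1 not
For instance (0,0) has only 0/2 same-type neighbors, below 1/4.

No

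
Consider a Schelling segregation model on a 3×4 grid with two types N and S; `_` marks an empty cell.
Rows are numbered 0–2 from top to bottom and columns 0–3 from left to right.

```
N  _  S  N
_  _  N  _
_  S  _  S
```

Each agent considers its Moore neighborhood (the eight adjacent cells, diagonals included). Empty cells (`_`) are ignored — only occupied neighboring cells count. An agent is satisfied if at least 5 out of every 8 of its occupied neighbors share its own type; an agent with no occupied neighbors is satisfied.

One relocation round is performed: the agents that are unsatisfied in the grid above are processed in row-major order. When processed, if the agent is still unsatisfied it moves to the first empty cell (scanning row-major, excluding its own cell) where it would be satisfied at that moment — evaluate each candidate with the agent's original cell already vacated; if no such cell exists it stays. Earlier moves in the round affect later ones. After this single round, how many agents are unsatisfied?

Initially unsatisfied (in order): (0,2), (0,3), (1,2), (2,1), (2,3).
  (0,2) → (2,0).
  (0,3): now satisfied by earlier moves; stays.
  (1,2) → (0,1).
  (2,1): now satisfied by earlier moves; stays.
  (2,3): now satisfied by earlier moves; stays.
Resulting grid:
N N _ N
_ _ _ _
S S _ S
All satisfied now.

0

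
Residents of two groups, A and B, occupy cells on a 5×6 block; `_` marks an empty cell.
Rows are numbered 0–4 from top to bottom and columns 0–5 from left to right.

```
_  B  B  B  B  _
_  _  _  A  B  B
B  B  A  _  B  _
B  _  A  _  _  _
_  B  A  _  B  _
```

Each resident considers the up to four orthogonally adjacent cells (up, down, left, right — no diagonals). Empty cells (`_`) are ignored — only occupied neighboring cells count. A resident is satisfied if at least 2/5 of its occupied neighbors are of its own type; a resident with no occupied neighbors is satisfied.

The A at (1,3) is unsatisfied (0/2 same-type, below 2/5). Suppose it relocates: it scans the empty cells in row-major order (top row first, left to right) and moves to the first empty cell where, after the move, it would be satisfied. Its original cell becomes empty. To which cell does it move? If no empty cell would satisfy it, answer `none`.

(1,2)

Vacating (1,3). Empty cells in order:
  (0,0): 0/1 same-type → still unsatisfied.
  (0,5): 0/2 same-type → still unsatisfied.
  (1,0): 0/1 same-type → still unsatisfied.
  (1,1): 0/2 same-type → still unsatisfied.
  (1,2): 1/2 same-type → satisfied — stop here.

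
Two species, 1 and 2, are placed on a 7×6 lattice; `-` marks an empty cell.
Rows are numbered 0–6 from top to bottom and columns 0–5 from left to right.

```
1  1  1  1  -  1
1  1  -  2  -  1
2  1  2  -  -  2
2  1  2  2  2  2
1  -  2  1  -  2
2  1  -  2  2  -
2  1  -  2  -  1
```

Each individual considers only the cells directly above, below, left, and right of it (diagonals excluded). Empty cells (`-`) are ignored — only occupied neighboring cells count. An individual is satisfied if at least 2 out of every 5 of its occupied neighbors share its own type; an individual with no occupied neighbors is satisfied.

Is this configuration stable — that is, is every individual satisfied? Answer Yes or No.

No

Row 0: (0,0)1 2/2 ✓ · (0,1)1 3/3 ✓ · (0,2)1 2/2 ✓ · (0,3)1 1/2 ✓ · (0,5)1 1/1 ✓
Row 1: (1,0)1 2/3 ✓ · (1,1)1 3/3 ✓ · (1,3)2 0/1 ✗ · (1,5)1 1/2 ✓
Row 2: (2,0)2 1/3 ✗ · (2,1)1 2/4 ✓ · (2,2)2 1/2 ✓ · (2,5)2 1/2 ✓
Row 3: (3,0)2 1/3 ✗ · (3,1)1 1/3 ✗ · (3,2)2 3/4 ✓ · (3,3)2 2/3 ✓ · (3,4)2 2/2 ✓ · (3,5)2 3/3 ✓
Row 4: (4,0)1 0/2 ✗ · (4,2)2 1/2 ✓ · (4,3)1 0/3 ✗ · (4,5)2 1/1 ✓
Row 5: (5,0)2 1/3 ✗ · (5,1)1 1/2 ✓ · (5,3)2 2/3 ✓ · (5,4)2 1/1 ✓
Row 6: (6,0)2 1/2 ✓ · (6,1)1 1/2 ✓ · (6,3)2 1/1 ✓ · (6,5)1 0/0 ✓
For instance (1,3) has only 0/1 same-type neighbors, below 2/5.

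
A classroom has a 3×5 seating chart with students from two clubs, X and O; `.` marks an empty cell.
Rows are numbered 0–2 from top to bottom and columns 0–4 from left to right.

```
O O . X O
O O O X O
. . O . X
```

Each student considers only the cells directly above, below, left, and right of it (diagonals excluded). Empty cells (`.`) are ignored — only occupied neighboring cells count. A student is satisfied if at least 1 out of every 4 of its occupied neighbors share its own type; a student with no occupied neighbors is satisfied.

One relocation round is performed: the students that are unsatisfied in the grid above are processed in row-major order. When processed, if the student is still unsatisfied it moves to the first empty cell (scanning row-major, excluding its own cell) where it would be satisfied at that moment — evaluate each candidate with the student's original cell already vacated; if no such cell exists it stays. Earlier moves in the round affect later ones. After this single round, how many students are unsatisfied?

0

Initially unsatisfied (in order): (2,4).
  (2,4) → (0,2).
Resulting grid:
O O X X O
O O O X O
. . O . .
All satisfied now.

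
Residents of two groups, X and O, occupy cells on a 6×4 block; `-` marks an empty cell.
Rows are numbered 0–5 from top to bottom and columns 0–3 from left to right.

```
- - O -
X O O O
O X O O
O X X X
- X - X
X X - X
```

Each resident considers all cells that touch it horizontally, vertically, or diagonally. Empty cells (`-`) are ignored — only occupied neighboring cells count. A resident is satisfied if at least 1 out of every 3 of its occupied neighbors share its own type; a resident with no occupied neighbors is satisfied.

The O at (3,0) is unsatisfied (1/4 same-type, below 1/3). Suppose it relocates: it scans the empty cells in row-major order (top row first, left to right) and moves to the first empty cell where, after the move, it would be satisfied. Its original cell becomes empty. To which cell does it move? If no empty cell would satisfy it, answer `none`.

(0,0)

Vacating (3,0). Empty cells in order:
  (0,0): 1/2 same-type → satisfied — stop here.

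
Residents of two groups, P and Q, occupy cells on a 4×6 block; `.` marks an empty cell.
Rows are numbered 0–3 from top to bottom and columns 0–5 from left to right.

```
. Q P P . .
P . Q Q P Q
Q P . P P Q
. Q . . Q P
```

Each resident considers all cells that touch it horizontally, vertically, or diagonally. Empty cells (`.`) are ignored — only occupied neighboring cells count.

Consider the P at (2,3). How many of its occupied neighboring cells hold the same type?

Occupied neighbors of (2,3): (1,2)=Q, (1,3)=Q, (1,4)=P, (2,4)=P, (3,4)=Q.
Same type (P): 2 of 5.

2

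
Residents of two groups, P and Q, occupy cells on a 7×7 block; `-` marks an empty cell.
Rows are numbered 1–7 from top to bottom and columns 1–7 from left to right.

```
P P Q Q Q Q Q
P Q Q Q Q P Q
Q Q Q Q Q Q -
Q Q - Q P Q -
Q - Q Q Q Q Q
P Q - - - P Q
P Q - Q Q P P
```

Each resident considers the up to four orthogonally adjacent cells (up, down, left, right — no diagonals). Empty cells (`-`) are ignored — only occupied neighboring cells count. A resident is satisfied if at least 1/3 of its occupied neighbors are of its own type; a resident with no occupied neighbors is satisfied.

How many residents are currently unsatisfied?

2

(1,1)P 2/2 satisfied
(1,2)P 1/3 satisfied
(1,3)Q 2/3 satisfied
(1,4)Q 3/3 satisfied
(1,5)Q 3/3 satisfied
(1,6)Q 2/3 satisfied
(1,7)Q 2/2 satisfied
(2,1)P 1/3 satisfied
(2,2)Q 2/4 satisfied
(2,3)Q 4/4 satisfied
(2,4)Q 4/4 satisfied
(2,5)Q 3/4 satisfied
(2,6)P 0/4 not
(2,7)Q 1/2 satisfied
(3,1)Q 2/3 satisfied
(3,2)Q 4/4 satisfied
(3,3)Q 3/3 satisfied
(3,4)Q 4/4 satisfied
(3,5)Q 3/4 satisfied
(3,6)Q 2/3 satisfied
(4,1)Q 3/3 satisfied
(4,2)Q 2/2 satisfied
(4,4)Q 2/3 satisfied
(4,5)P 0/4 not
(4,6)Q 2/3 satisfied
(5,1)Q 1/2 satisfied
(5,3)Q 1/1 satisfied
(5,4)Q 3/3 satisfied
(5,5)Q 2/3 satisfied
(5,6)Q 3/4 satisfied
(5,7)Q 2/2 satisfied
(6,1)P 1/3 satisfied
(6,2)Q 1/2 satisfied
(6,6)P 1/3 satisfied
(6,7)Q 1/3 satisfied
(7,1)P 1/2 satisfied
(7,2)Q 1/2 satisfied
(7,4)Q 1/1 satisfied
(7,5)Q 1/2 satisfied
(7,6)P 2/3 satisfied
(7,7)P 1/2 satisfied
Unsatisfied: (2,6), (4,5) — 2 in total.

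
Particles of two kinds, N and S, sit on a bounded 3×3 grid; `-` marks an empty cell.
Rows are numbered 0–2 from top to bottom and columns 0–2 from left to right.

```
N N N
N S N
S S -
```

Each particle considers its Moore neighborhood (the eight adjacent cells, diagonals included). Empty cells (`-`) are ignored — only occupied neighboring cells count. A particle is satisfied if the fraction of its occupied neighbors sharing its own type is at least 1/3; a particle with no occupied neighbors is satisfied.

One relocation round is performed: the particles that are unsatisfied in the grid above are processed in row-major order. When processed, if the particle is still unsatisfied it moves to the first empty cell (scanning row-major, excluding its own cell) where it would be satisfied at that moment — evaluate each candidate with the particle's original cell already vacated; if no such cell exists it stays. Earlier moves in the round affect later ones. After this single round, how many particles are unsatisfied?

Initially unsatisfied (in order): (1,1).
  (1,1) → (2,2).
Resulting grid:
N N N
N - N
S S S
All satisfied now.

0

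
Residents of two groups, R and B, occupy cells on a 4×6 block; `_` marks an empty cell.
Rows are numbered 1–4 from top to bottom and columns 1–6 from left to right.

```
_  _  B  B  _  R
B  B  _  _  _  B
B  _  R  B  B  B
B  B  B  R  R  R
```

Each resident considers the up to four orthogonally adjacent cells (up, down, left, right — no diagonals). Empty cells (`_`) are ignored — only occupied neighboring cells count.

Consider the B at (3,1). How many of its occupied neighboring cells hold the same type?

2

Occupied neighbors of (3,1): (2,1)=B, (4,1)=B.
Same type (B): 2 of 2.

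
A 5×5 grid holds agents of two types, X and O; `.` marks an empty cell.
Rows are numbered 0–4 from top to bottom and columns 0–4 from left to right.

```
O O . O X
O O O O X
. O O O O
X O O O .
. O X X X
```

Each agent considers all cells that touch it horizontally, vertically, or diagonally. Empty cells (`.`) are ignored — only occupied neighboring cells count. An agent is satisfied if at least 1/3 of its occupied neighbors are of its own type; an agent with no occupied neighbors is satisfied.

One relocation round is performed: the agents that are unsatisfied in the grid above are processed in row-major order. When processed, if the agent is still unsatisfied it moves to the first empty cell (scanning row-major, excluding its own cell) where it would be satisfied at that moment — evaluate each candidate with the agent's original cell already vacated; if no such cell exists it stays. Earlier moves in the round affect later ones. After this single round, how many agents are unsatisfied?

Initially unsatisfied (in order): (1,4), (3,0), (4,2).
  (1,4) → (3,4).
  (3,0): no empty cell satisfies it; stays.
  (4,2) → (4,0).
Resulting grid:
O O . O X
O O O O .
. O O O O
X O O O X
X O . X X
Unsatisfied now: (0,4), (3,0).

2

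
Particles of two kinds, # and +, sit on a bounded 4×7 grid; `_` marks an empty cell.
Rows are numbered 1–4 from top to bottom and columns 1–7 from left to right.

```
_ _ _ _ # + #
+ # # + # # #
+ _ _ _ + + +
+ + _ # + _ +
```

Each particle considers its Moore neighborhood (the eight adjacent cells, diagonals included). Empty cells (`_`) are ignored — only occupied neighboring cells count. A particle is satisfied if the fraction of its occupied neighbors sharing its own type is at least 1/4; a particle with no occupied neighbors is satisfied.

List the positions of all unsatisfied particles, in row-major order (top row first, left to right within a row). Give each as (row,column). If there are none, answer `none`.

(1,6), (4,4)

Row 1: (1,5)# 2/4 ok · (1,6)+ 0/5 unhappy · (1,7)# 2/3 ok
Row 2: (2,1)+ 1/2 ok · (2,2)# 1/3 ok · (2,3)# 1/2 ok · (2,4)+ 1/4 ok · (2,5)# 2/6 ok · (2,6)# 4/8 ok · (2,7)# 2/5 ok
Row 3: (3,1)+ 3/4 ok · (3,5)+ 3/6 ok · (3,6)+ 4/7 ok · (3,7)+ 2/4 ok
Row 4: (4,1)+ 2/2 ok · (4,2)+ 2/2 ok · (4,4)# 0/2 unhappy · (4,5)+ 2/3 ok · (4,7)+ 2/2 ok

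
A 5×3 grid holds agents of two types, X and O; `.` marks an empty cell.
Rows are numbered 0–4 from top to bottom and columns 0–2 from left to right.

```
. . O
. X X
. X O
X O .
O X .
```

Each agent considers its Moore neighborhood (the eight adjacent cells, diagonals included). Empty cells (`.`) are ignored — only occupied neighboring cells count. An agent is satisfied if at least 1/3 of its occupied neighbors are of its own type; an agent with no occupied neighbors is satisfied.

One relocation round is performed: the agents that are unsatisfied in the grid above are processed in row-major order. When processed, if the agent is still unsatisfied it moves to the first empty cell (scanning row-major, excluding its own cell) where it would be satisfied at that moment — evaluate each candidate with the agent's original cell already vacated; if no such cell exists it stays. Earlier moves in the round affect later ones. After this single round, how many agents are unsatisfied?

Initially unsatisfied (in order): (0,2), (2,2).
  (0,2) → (3,2).
  (2,2): now satisfied by earlier moves; stays.
Resulting grid:
. . .
. X X
. X O
X O O
O X .
Unsatisfied now: (4,1).

1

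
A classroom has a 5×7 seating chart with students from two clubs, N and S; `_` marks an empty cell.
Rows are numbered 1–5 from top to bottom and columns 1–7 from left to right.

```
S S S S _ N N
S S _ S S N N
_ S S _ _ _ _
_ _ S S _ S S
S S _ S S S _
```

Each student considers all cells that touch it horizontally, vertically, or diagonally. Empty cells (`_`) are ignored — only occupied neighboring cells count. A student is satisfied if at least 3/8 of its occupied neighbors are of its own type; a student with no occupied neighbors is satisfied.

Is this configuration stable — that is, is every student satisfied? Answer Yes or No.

Yes

Row 1: (1,1)S 3/3 ok · (1,2)S 4/4 ok · (1,3)S 4/4 ok · (1,4)S 3/3 ok · (1,6)N 3/4 ok · (1,7)N 3/3 ok
Row 2: (2,1)S 4/4 ok · (2,2)S 6/6 ok · (2,4)S 4/4 ok · (2,5)S 2/4 ok · (2,6)N 3/4 ok · (2,7)N 3/3 ok
Row 3: (3,2)S 4/4 ok · (3,3)S 5/5 ok
Row 4: (4,3)S 5/5 ok · (4,4)S 4/4 ok · (4,6)S 3/3 ok · (4,7)S 2/2 ok
Row 5: (5,1)S 1/1 ok · (5,2)S 2/2 ok · (5,4)S 3/3 ok · (5,5)S 4/4 ok · (5,6)S 3/3 ok
All meet the threshold, so the configuration is stable.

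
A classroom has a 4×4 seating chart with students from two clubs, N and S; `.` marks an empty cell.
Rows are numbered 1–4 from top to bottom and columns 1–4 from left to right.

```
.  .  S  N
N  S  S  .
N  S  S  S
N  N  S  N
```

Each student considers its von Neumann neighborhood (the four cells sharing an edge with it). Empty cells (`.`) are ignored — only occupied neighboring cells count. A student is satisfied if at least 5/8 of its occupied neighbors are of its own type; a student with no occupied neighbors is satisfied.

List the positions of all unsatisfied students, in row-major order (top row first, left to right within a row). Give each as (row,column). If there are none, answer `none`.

Row 1: (1,3)S 1/2 ✗ · (1,4)N 0/1 ✗
Row 2: (2,1)N 1/2 ✗ · (2,2)S 2/3 ✓ · (2,3)S 3/3 ✓
Row 3: (3,1)N 2/3 ✓ · (3,2)S 2/4 ✗ · (3,3)S 4/4 ✓ · (3,4)S 1/2 ✗
Row 4: (4,1)N 2/2 ✓ · (4,2)N 1/3 ✗ · (4,3)S 1/3 ✗ · (4,4)N 0/2 ✗

(1,3), (1,4), (2,1), (3,2), (3,4), (4,2), (4,3), (4,4)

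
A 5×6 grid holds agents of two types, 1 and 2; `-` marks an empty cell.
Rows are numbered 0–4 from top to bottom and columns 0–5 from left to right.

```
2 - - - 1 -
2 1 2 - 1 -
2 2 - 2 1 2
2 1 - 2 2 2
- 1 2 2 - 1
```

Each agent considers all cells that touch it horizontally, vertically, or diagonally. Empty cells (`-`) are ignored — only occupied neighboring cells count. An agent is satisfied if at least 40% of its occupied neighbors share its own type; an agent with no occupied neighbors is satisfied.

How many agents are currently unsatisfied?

(0,0)2 1/2 ✓
(0,4)1 1/1 ✓
(1,0)2 3/4 ✓
(1,1)1 0/5 ✗
(1,2)2 2/3 ✓
(1,4)1 2/4 ✓
(2,0)2 3/5 ✓
(2,1)2 4/6 ✓
(2,3)2 3/5 ✓
(2,4)1 1/6 ✗
(2,5)2 2/4 ✓
(3,0)2 2/4 ✓
(3,1)1 1/5 ✗
(3,3)2 4/5 ✓
(3,4)2 5/7 ✓
(3,5)2 2/4 ✓
(4,1)1 1/3 ✗
(4,2)2 2/4 ✓
(4,3)2 3/3 ✓
(4,5)1 0/2 ✗
Unsatisfied: (1,1), (2,4), (3,1), (4,1), (4,5) — 5 in total.

5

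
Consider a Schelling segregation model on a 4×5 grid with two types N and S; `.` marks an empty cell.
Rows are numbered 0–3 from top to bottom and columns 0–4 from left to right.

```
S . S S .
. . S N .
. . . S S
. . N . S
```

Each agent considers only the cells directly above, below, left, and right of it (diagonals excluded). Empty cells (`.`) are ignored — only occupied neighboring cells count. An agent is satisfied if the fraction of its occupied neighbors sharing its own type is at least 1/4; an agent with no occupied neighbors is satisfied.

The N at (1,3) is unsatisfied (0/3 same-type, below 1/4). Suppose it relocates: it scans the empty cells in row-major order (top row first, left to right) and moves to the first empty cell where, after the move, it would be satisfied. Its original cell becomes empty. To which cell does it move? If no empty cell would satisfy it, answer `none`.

Vacating (1,3). Empty cells in order:
  (0,1): 0/2 same-type → still unsatisfied.
  (0,4): 0/1 same-type → still unsatisfied.
  (1,0): 0/1 same-type → still unsatisfied.
  (1,1): 0/1 same-type → still unsatisfied.
  (1,4): 0/1 same-type → still unsatisfied.
  (2,0): 0/0 same-type → satisfied — stop here.

(2,0)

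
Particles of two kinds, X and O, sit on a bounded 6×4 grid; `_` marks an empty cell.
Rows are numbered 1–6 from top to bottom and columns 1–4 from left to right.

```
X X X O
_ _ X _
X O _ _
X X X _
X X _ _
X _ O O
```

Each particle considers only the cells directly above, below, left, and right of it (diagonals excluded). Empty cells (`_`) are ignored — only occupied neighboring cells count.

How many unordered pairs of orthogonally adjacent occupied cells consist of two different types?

3

Scan each occupied cell's neighbors to the right and below so each pair is counted once.
From row 1: 1 unlike of 4 pairs (running 1/4).
From row 3: 2 unlike of 3 pairs (running 3/7).
From row 4: 0 unlike of 4 pairs (running 3/11).
From row 5: 0 unlike of 2 pairs (running 3/13).
From row 6: 0 unlike of 1 pairs (running 3/14).
Total adjacent occupied pairs: 14; unlike-type pairs: 3.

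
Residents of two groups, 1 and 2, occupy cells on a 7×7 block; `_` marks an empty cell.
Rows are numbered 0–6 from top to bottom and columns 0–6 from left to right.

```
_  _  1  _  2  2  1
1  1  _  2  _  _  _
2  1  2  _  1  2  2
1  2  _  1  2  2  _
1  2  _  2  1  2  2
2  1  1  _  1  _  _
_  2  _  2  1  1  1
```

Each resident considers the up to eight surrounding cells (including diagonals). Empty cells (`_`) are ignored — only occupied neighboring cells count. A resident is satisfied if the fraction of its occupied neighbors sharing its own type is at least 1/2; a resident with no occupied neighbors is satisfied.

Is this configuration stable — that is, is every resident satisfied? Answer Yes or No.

No

Row 0: (0,2)1 1/2 ✓ · (0,4)2 2/2 ✓ · (0,5)2 1/2 ✓ · (0,6)1 0/1 ✗
Row 1: (1,0)1 2/3 ✓ · (1,1)1 3/5 ✓ · (1,3)2 2/4 ✓
Row 2: (2,0)2 1/5 ✗ · (2,1)1 3/6 ✓ · (2,2)2 2/5 ✗ · (2,4)1 1/5 ✗ · (2,5)2 3/4 ✓ · (2,6)2 2/2 ✓
Row 3: (3,0)1 2/5 ✗ · (3,1)2 3/6 ✓ · (3,3)1 2/5 ✗ · (3,4)2 4/7 ✓ · (3,5)2 5/7 ✓
Row 4: (4,0)1 2/5 ✗ · (4,1)2 2/6 ✗ · (4,3)2 1/5 ✗ · (4,4)1 2/6 ✗ · (4,5)2 3/5 ✓ · (4,6)2 2/2 ✓
Row 5: (5,0)2 2/4 ✓ · (5,1)1 2/5 ✗ · (5,2)1 1/5 ✗ · (5,4)1 3/6 ✓
Row 6: (6,1)2 1/3 ✗ · (6,3)2 0/3 ✗ · (6,4)1 2/3 ✓ · (6,5)1 3/3 ✓ · (6,6)1 1/1 ✓
For instance (0,6) has only 0/1 same-type neighbors, below 1/2.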